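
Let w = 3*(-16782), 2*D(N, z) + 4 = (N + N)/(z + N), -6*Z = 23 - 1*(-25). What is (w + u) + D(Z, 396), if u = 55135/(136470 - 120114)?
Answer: -79873397753/1586532 ≈ -50345.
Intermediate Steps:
u = 55135/16356 ≈ 3.3709
Z = -8 (Z = -(23 - 1*(-25))/6 = -(23 + 25)/6 = -1/6*48 = -8)
D(N, z) = -2 + N/(N + z) (D(N, z) = -2 + ((N + N)/(z + N))/2 = -2 + ((2*N)/(N + z))/2 = -2 + (2*N/(N + z))/2 = -2 + N/(N + z))
w = -50346
(w + u) + D(Z, 396) = (-50346 + 55135/16356) + (-1*(-8) - 2*396)/(-8 + 396) = -823404041/16356 + (8 - 792)/388 = -823404041/16356 + (1/388)*(-784) = -823404041/16356 - 196/97 = -79873397753/1586532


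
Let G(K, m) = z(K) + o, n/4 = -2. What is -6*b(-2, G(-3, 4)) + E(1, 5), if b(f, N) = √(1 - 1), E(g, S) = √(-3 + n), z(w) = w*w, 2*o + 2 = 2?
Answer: I*√11 ≈ 3.3166*I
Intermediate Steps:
n = -8 (n = 4*(-2) = -8)
o = 0 (o = -1 + (½)*2 = -1 + 1 = 0)
z(w) = w²
E(g, S) = I*√11 (E(g, S) = √(-3 - 8) = √(-11) = I*√11)
G(K, m) = K² (G(K, m) = K² + 0 = K²)
b(f, N) = 0 (b(f, N) = √0 = 0)
-6*b(-2, G(-3, 4)) + E(1, 5) = -6*0 + I*√11 = 0 + I*√11 = I*√11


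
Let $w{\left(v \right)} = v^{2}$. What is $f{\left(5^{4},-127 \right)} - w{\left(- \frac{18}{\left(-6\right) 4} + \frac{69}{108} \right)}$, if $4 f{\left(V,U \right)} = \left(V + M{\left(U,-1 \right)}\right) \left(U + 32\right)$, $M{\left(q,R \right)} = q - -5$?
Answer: $- \frac{1935605}{162} \approx -11948.0$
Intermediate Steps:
$M{\left(q,R \right)} = 5 + q$ ($M{\left(q,R \right)} = q + 5 = 5 + q$)
$f{\left(V,U \right)} = \frac{\left(32 + U\right) \left(5 + U + V\right)}{4}$ ($f{\left(V,U \right)} = \frac{\left(V + \left(5 + U\right)\right) \left(U + 32\right)}{4} = \frac{\left(5 + U + V\right) \left(32 + U\right)}{4} = \frac{\left(32 + U\right) \left(5 + U + V\right)}{4}$)
$f{\left(5^{4},-127 \right)} - w{\left(- \frac{18}{\left(-6\right) 4} + \frac{69}{108} \right)} = \left(40 + 8 \cdot 5^{4} + \frac{\left(-127\right)^{2}}{4} + \frac{37}{4} \left(-127\right) + \frac{1}{4} \left(-127\right) 5^{4}\right) - \left(- \frac{18}{\left(-6\right) 4} + \frac{69}{108}\right)^{2} = \left(40 + 8 \cdot 625 + \frac{1}{4} \cdot 16129 - \frac{4699}{4} + \frac{1}{4} \left(-127\right) 625\right) - \left(- \frac{18}{-24} + 69 \cdot \frac{1}{108}\right)^{2} = \left(40 + 5000 + \frac{16129}{4} - \frac{4699}{4} - \frac{79375}{4}\right) - \left(\left(-18\right) \left(- \frac{1}{24}\right) + \frac{23}{36}\right)^{2} = - \frac{47785}{4} - \left(\frac{3}{4} + \frac{23}{36}\right)^{2} = - \frac{47785}{4} - \left(\frac{25}{18}\right)^{2} = - \frac{47785}{4} - \frac{625}{324} = - \frac{1935605}{162}$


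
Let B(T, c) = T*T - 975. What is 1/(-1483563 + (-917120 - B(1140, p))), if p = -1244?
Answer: -1/3699308 ≈ -2.7032e-7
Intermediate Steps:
B(T, c) = -975 + T² (B(T, c) = T² - 975 = -975 + T²)
1/(-1483563 + (-917120 - B(1140, p))) = 1/(-1483563 + (-917120 - (-975 + 1140²))) = 1/(-1483563 + (-917120 - (-975 + 1299600))) = 1/(-1483563 + (-917120 - 1*1298625)) = 1/(-1483563 + (-917120 - 1298625)) = 1/(-1483563 - 2215745) = 1/(-3699308) = -1/3699308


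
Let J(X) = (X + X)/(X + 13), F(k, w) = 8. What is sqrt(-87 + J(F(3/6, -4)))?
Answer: I*sqrt(38031)/21 ≈ 9.2865*I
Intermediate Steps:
J(X) = 2*X/(13 + X) (J(X) = (2*X)/(13 + X) = 2*X/(13 + X))
sqrt(-87 + J(F(3/6, -4))) = sqrt(-87 + 2*8/(13 + 8)) = sqrt(-87 + 2*8/21) = sqrt(-87 + 2*8*(1/21)) = sqrt(-87 + 16/21) = sqrt(-1811/21) = I*sqrt(38031)/21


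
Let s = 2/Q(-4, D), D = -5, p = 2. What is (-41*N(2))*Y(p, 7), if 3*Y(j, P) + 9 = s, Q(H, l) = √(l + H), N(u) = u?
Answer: 246 + 164*I/9 ≈ 246.0 + 18.222*I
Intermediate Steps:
Q(H, l) = √(H + l)
s = -2*I/3 (s = 2/(√(-4 - 5)) = 2/(√(-9)) = 2/((3*I)) = 2*(-I/3) = -2*I/3 ≈ -0.66667*I)
Y(j, P) = -3 - 2*I/9 (Y(j, P) = -3 + (-2*I/3)/3 = -3 - 2*I/9)
(-41*N(2))*Y(p, 7) = (-41*2)*(-3 - 2*I/9) = -82*(-3 - 2*I/9) = 246 + 164*I/9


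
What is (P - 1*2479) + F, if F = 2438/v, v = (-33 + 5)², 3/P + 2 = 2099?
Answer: -678413359/274008 ≈ -2475.9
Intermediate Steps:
P = 1/699 (P = 3/(-2 + 2099) = 3/2097 = 3*(1/2097) = 1/699 ≈ 0.0014306)
v = 784 (v = (-28)² = 784)
F = 1219/392 (F = 2438/784 = 2438*(1/784) = 1219/392 ≈ 3.1097)
(P - 1*2479) + F = (1/699 - 1*2479) + 1219/392 = (1/699 - 2479) + 1219/392 = -1732820/699 + 1219/392 = -678413359/274008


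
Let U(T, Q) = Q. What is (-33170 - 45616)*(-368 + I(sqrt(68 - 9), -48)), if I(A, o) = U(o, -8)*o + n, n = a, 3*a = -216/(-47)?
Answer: -64919664/47 ≈ -1.3813e+6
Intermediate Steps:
a = 72/47 (a = (-216/(-47))/3 = (-216*(-1/47))/3 = (1/3)*(216/47) = 72/47 ≈ 1.5319)
n = 72/47 ≈ 1.5319
I(A, o) = 72/47 - 8*o (I(A, o) = -8*o + 72/47 = 72/47 - 8*o)
(-33170 - 45616)*(-368 + I(sqrt(68 - 9), -48)) = (-33170 - 45616)*(-368 + (72/47 - 8*(-48))) = -78786*(-368 + (72/47 + 384)) = -78786*(-368 + 18120/47) = -78786*824/47 = -64919664/47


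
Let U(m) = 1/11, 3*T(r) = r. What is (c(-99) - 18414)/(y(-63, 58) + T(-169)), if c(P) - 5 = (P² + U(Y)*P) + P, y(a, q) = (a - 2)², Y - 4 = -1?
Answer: -13074/6253 ≈ -2.0908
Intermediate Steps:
T(r) = r/3
Y = 3 (Y = 4 - 1 = 3)
U(m) = 1/11
y(a, q) = (-2 + a)²
c(P) = 5 + P² + 12*P/11 (c(P) = 5 + ((P² + P/11) + P) = 5 + (P² + 12*P/11) = 5 + P² + 12*P/11)
(c(-99) - 18414)/(y(-63, 58) + T(-169)) = ((5 + (-99)² + (12/11)*(-99)) - 18414)/((-2 - 63)² + (⅓)*(-169)) = ((5 + 9801 - 108) - 18414)/((-65)² - 169/3) = (9698 - 18414)/(4225 - 169/3) = -8716/12506/3 = -8716*3/12506 = -13074/6253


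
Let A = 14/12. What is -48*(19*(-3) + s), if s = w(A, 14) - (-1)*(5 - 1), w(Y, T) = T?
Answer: 1872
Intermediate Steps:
A = 7/6 (A = 14*(1/12) = 7/6 ≈ 1.1667)
s = 18 (s = 14 - (-1)*(5 - 1) = 14 - (-1)*4 = 14 - 1*(-4) = 14 + 4 = 18)
-48*(19*(-3) + s) = -48*(19*(-3) + 18) = -48*(-57 + 18) = -48*(-39) = 1872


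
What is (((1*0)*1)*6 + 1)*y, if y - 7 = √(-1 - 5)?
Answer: 7 + I*√6 ≈ 7.0 + 2.4495*I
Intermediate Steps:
y = 7 + I*√6 (y = 7 + √(-1 - 5) = 7 + √(-6) = 7 + I*√6 ≈ 7.0 + 2.4495*I)
(((1*0)*1)*6 + 1)*y = (((1*0)*1)*6 + 1)*(7 + I*√6) = ((0*1)*6 + 1)*(7 + I*√6) = (0*6 + 1)*(7 + I*√6) = (0 + 1)*(7 + I*√6) = 1*(7 + I*√6) = 7 + I*√6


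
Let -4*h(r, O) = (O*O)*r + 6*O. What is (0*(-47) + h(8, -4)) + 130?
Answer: 104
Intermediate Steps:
h(r, O) = -3*O/2 - r*O²/4 (h(r, O) = -((O*O)*r + 6*O)/4 = -(O²*r + 6*O)/4 = -(r*O² + 6*O)/4 = -(6*O + r*O²)/4 = -3*O/2 - r*O²/4)
(0*(-47) + h(8, -4)) + 130 = (0*(-47) - ¼*(-4)*(6 - 4*8)) + 130 = (0 - ¼*(-4)*(6 - 32)) + 130 = (0 - ¼*(-4)*(-26)) + 130 = (0 - 26) + 130 = -26 + 130 = 104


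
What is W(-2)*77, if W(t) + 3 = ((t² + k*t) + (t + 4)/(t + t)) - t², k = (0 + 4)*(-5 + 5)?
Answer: -539/2 ≈ -269.50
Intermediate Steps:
k = 0 (k = 4*0 = 0)
W(t) = -3 + (4 + t)/(2*t) (W(t) = -3 + (((t² + 0*t) + (t + 4)/(t + t)) - t²) = -3 + (((t² + 0) + (4 + t)/((2*t))) - t²) = -3 + ((t² + (4 + t)*(1/(2*t))) - t²) = -3 + ((t² + (4 + t)/(2*t)) - t²) = -3 + (4 + t)/(2*t))
W(-2)*77 = (-5/2 + 2/(-2))*77 = (-5/2 + 2*(-½))*77 = (-5/2 - 1)*77 = -7/2*77 = -539/2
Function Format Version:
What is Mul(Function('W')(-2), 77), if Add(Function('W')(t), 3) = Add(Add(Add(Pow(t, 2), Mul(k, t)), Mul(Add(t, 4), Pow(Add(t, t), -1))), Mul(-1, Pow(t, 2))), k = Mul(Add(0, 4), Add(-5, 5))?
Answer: Rational(-539, 2) ≈ -269.50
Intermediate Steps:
k = 0 (k = Mul(4, 0) = 0)
Function('W')(t) = Add(-3, Mul(Rational(1, 2), Pow(t, -1), Add(4, t))) (Function('W')(t) = Add(-3, Add(Add(Add(Pow(t, 2), Mul(0, t)), Mul(Add(t, 4), Pow(Add(t, t), -1))), Mul(-1, Pow(t, 2)))) = Add(-3, Add(Add(Add(Pow(t, 2), 0), Mul(Add(4, t), Pow(Mul(2, t), -1))), Mul(-1, Pow(t, 2)))) = Add(-3, Add(Add(Pow(t, 2), Mul(Add(4, t), Mul(Rational(1, 2), Pow(t, -1)))), Mul(-1, Pow(t, 2)))) = Add(-3, Add(Add(Pow(t, 2), Mul(Rational(1, 2), Pow(t, -1), Add(4, t))), Mul(-1, Pow(t, 2)))) = Add(-3, Mul(Rational(1, 2), Pow(t, -1), Add(4, t))))
Mul(Function('W')(-2), 77) = Mul(Add(Rational(-5, 2), Mul(2, Pow(-2, -1))), 77) = Mul(Add(Rational(-5, 2), Mul(2, Rational(-1, 2))), 77) = Mul(Add(Rational(-5, 2), -1), 77) = Mul(Rational(-7, 2), 77) = Rational(-539, 2)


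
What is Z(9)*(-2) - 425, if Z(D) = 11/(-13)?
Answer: -5503/13 ≈ -423.31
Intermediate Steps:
Z(D) = -11/13 (Z(D) = 11*(-1/13) = -11/13)
Z(9)*(-2) - 425 = -11/13*(-2) - 425 = 22/13 - 425 = -5503/13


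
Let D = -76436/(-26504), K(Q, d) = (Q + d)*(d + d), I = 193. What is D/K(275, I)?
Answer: 19109/1196973648 ≈ 1.5964e-5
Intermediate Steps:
K(Q, d) = 2*d*(Q + d) (K(Q, d) = (Q + d)*(2*d) = 2*d*(Q + d))
D = 19109/6626 (D = -76436*(-1/26504) = 19109/6626 ≈ 2.8839)
D/K(275, I) = 19109/(6626*((2*193*(275 + 193)))) = 19109/(6626*((2*193*468))) = (19109/6626)/180648 = (19109/6626)*(1/180648) = 19109/1196973648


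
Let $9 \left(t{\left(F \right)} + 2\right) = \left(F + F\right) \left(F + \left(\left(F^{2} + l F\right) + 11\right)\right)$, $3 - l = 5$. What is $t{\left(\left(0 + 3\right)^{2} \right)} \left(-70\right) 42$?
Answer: $-482160$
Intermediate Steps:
$l = -2$ ($l = 3 - 5 = -2$)
$t{\left(F \right)} = -2 + \frac{2 F \left(11 + F^{2} - F\right)}{9}$ ($t{\left(F \right)} = -2 + \frac{\left(F + F\right) \left(F + \left(\left(F^{2} - 2 F\right) + 11\right)\right)}{9} = -2 + \frac{2 F \left(F + \left(11 + F^{2} - 2 F\right)\right)}{9} = -2 + \frac{2 F \left(11 + F^{2} - F\right)}{9}$)
$t{\left(\left(0 + 3\right)^{2} \right)} \left(-70\right) 42 = \left(-2 - \frac{2 \left(\left(0 + 3\right)^{2}\right)^{2}}{9} + \frac{2 \left(\left(0 + 3\right)^{2}\right)^{3}}{9} + \frac{22 \left(0 + 3\right)^{2}}{9}\right) \left(-70\right) 42 = \left(-2 - \frac{2 \left(3^{2}\right)^{2}}{9} + \frac{2 \left(3^{2}\right)^{3}}{9} + \frac{22 \cdot 3^{2}}{9}\right) \left(-70\right) 42 = \left(-2 - \frac{2 \cdot 9^{2}}{9} + \frac{2 \cdot 9^{3}}{9} + \frac{22}{9} \cdot 9\right) \left(-70\right) 42 = \left(-2 - 18 + \frac{2}{9} \cdot 729 + 22\right) \left(-70\right) 42 = \left(-2 - 18 + 162 + 22\right) \left(-70\right) 42 = 164 \left(-70\right) 42 = \left(-11480\right) 42 = -482160$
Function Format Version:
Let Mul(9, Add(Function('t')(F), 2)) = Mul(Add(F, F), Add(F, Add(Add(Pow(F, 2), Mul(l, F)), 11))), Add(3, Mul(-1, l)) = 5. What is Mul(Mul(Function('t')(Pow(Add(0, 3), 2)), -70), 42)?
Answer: -482160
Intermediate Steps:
l = -2 (l = Add(3, Mul(-1, 5)) = Add(3, -5) = -2)
Function('t')(F) = Add(-2, Mul(Rational(2, 9), F, Add(11, Pow(F, 2), Mul(-1, F)))) (Function('t')(F) = Add(-2, Mul(Rational(1, 9), Mul(Add(F, F), Add(F, Add(Add(Pow(F, 2), Mul(-2, F)), 11))))) = Add(-2, Mul(Rational(1, 9), Mul(Mul(2, F), Add(F, Add(11, Pow(F, 2), Mul(-2, F)))))) = Add(-2, Mul(Rational(1, 9), Mul(Mul(2, F), Add(11, Pow(F, 2), Mul(-1, F))))) = Add(-2, Mul(Rational(1, 9), Mul(2, F, Add(11, Pow(F, 2), Mul(-1, F))))) = Add(-2, Mul(Rational(2, 9), F, Add(11, Pow(F, 2), Mul(-1, F)))))
Mul(Mul(Function('t')(Pow(Add(0, 3), 2)), -70), 42) = Mul(Mul(Add(-2, Mul(Rational(-2, 9), Pow(Pow(Add(0, 3), 2), 2)), Mul(Rational(2, 9), Pow(Pow(Add(0, 3), 2), 3)), Mul(Rational(22, 9), Pow(Add(0, 3), 2))), -70), 42) = Mul(Mul(Add(-2, Mul(Rational(-2, 9), Pow(Pow(3, 2), 2)), Mul(Rational(2, 9), Pow(Pow(3, 2), 3)), Mul(Rational(22, 9), Pow(3, 2))), -70), 42) = Mul(Mul(Add(-2, Mul(Rational(-2, 9), Pow(9, 2)), Mul(Rational(2, 9), Pow(9, 3)), Mul(Rational(22, 9), 9)), -70), 42) = Mul(Mul(Add(-2, Mul(Rational(-2, 9), 81), Mul(Rational(2, 9), 729), 22), -70), 42) = Mul(Mul(Add(-2, -18, 162, 22), -70), 42) = Mul(Mul(164, -70), 42) = Mul(-11480, 42) = -482160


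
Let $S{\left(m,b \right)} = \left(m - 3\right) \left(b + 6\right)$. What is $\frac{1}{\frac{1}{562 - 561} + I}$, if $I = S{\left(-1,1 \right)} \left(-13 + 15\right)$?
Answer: $- \frac{1}{55} \approx -0.018182$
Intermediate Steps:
$S{\left(m,b \right)} = \left(-3 + m\right) \left(6 + b\right)$
$I = -56$ ($I = \left(-18 - 3 + 6 \left(-1\right) + 1 \left(-1\right)\right) \left(-13 + 15\right) = \left(-18 - 3 - 6 - 1\right) 2 = \left(-28\right) 2 = -56$)
$\frac{1}{\frac{1}{562 - 561} + I} = \frac{1}{\frac{1}{562 - 561} - 56} = \frac{1}{1^{-1} - 56} = \frac{1}{1 - 56} = \frac{1}{-55} = - \frac{1}{55}$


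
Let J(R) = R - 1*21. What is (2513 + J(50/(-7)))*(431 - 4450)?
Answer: -69906486/7 ≈ -9.9866e+6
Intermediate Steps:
J(R) = -21 + R (J(R) = R - 21 = -21 + R)
(2513 + J(50/(-7)))*(431 - 4450) = (2513 + (-21 + 50/(-7)))*(431 - 4450) = (2513 + (-21 + 50*(-⅐)))*(-4019) = (2513 + (-21 - 50/7))*(-4019) = (2513 - 197/7)*(-4019) = (17394/7)*(-4019) = -69906486/7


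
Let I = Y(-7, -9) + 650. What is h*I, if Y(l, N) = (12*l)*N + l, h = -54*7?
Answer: -528822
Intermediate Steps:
h = -378
Y(l, N) = l + 12*N*l (Y(l, N) = 12*N*l + l = l + 12*N*l)
I = 1399 (I = -7*(1 + 12*(-9)) + 650 = -7*(1 - 108) + 650 = -7*(-107) + 650 = 749 + 650 = 1399)
h*I = -378*1399 = -528822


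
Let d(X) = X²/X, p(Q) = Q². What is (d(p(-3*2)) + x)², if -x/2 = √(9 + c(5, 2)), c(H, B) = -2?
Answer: 1324 - 144*√7 ≈ 943.01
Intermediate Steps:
x = -2*√7 (x = -2*√(9 - 2) = -2*√7 ≈ -5.2915)
d(X) = X
(d(p(-3*2)) + x)² = ((-3*2)² - 2*√7)² = ((-6)² - 2*√7)² = (36 - 2*√7)²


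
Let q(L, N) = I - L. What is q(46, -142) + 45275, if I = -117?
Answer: 45112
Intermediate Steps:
q(L, N) = -117 - L
q(46, -142) + 45275 = (-117 - 1*46) + 45275 = (-117 - 46) + 45275 = -163 + 45275 = 45112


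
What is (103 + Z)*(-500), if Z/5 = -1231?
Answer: 3026000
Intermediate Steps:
Z = -6155 (Z = 5*(-1231) = -6155)
(103 + Z)*(-500) = (103 - 6155)*(-500) = -6052*(-500) = 3026000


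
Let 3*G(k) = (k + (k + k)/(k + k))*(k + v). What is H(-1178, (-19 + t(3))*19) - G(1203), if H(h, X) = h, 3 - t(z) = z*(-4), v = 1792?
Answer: -3609514/3 ≈ -1.2032e+6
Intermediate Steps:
t(z) = 3 + 4*z (t(z) = 3 - z*(-4) = 3 - (-4)*z = 3 + 4*z)
G(k) = (1 + k)*(1792 + k)/3 (G(k) = ((k + (k + k)/(k + k))*(k + 1792))/3 = ((k + (2*k)/((2*k)))*(1792 + k))/3 = ((k + (2*k)*(1/(2*k)))*(1792 + k))/3 = ((k + 1)*(1792 + k))/3 = ((1 + k)*(1792 + k))/3 = (1 + k)*(1792 + k)/3)
H(-1178, (-19 + t(3))*19) - G(1203) = -1178 - (1792/3 + (⅓)*1203² + (1793/3)*1203) = -1178 - (1792/3 + (⅓)*1447209 + 718993) = -1178 - (1792/3 + 482403 + 718993) = -1178 - 1*3605980/3 = -1178 - 3605980/3 = -3609514/3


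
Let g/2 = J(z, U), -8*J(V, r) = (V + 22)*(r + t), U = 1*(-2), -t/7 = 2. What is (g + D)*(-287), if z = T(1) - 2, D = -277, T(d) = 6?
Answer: 49651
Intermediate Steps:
t = -14 (t = -7*2 = -14)
U = -2
z = 4 (z = 6 - 2 = 4)
J(V, r) = -(-14 + r)*(22 + V)/8 (J(V, r) = -(V + 22)*(r - 14)/8 = -(22 + V)*(-14 + r)/8 = -(-14 + r)*(22 + V)/8)
g = 104 (g = 2*(77/2 - 11/4*(-2) + (7/4)*4 - 1/8*4*(-2)) = 2*(77/2 + 11/2 + 7 + 1) = 2*52 = 104)
(g + D)*(-287) = (104 - 277)*(-287) = -173*(-287) = 49651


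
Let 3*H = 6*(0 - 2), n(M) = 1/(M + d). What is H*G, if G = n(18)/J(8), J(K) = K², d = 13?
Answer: -1/496 ≈ -0.0020161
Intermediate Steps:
n(M) = 1/(13 + M) (n(M) = 1/(M + 13) = 1/(13 + M))
G = 1/1984 (G = 1/((13 + 18)*(8²)) = 1/(31*64) = (1/31)*(1/64) = 1/1984 ≈ 0.00050403)
H = -4 (H = (6*(0 - 2))/3 = (6*(-2))/3 = (⅓)*(-12) = -4)
H*G = -4*1/1984 = -1/496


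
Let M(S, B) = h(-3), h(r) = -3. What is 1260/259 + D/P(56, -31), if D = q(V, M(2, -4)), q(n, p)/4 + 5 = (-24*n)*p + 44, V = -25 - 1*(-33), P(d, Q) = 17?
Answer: 94080/629 ≈ 149.57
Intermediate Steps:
M(S, B) = -3
V = 8 (V = -25 + 33 = 8)
q(n, p) = 156 - 96*n*p (q(n, p) = -20 + 4*((-24*n)*p + 44) = -20 + 4*(-24*n*p + 44) = -20 + 4*(44 - 24*n*p) = -20 + (176 - 96*n*p) = 156 - 96*n*p)
D = 2460 (D = 156 - 96*8*(-3) = 156 + 2304 = 2460)
1260/259 + D/P(56, -31) = 1260/259 + 2460/17 = 1260*(1/259) + 2460*(1/17) = 180/37 + 2460/17 = 94080/629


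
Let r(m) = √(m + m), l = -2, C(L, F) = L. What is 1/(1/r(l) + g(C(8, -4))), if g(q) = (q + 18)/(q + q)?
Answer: 104/185 + 32*I/185 ≈ 0.56216 + 0.17297*I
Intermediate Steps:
g(q) = (18 + q)/(2*q) (g(q) = (18 + q)/((2*q)) = (18 + q)*(1/(2*q)) = (18 + q)/(2*q))
r(m) = √2*√m (r(m) = √(2*m) = √2*√m)
1/(1/r(l) + g(C(8, -4))) = 1/(1/(√2*√(-2)) + (½)*(18 + 8)/8) = 1/(1/(√2*(I*√2)) + (½)*(⅛)*26) = 1/(1/(2*I) + 13/8) = 1/(-I/2 + 13/8) = 1/(13/8 - I/2) = 64*(13/8 + I/2)/185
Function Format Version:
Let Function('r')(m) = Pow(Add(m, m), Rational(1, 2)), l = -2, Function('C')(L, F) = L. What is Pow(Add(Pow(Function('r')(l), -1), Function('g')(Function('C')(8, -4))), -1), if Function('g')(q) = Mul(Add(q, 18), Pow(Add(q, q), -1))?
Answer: Add(Rational(104, 185), Mul(Rational(32, 185), I)) ≈ Add(0.56216, Mul(0.17297, I))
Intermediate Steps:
Function('g')(q) = Mul(Rational(1, 2), Pow(q, -1), Add(18, q)) (Function('g')(q) = Mul(Add(18, q), Pow(Mul(2, q), -1)) = Mul(Add(18, q), Mul(Rational(1, 2), Pow(q, -1))) = Mul(Rational(1, 2), Pow(q, -1), Add(18, q)))
Function('r')(m) = Mul(Pow(2, Rational(1, 2)), Pow(m, Rational(1, 2))) (Function('r')(m) = Pow(Mul(2, m), Rational(1, 2)) = Mul(Pow(2, Rational(1, 2)), Pow(m, Rational(1, 2))))
Pow(Add(Pow(Function('r')(l), -1), Function('g')(Function('C')(8, -4))), -1) = Pow(Add(Pow(Mul(Pow(2, Rational(1, 2)), Pow(-2, Rational(1, 2))), -1), Mul(Rational(1, 2), Pow(8, -1), Add(18, 8))), -1) = Pow(Add(Pow(Mul(Pow(2, Rational(1, 2)), Mul(I, Pow(2, Rational(1, 2)))), -1), Mul(Rational(1, 2), Rational(1, 8), 26)), -1) = Pow(Add(Pow(Mul(2, I), -1), Rational(13, 8)), -1) = Pow(Add(Mul(Rational(-1, 2), I), Rational(13, 8)), -1) = Pow(Add(Rational(13, 8), Mul(Rational(-1, 2), I)), -1) = Mul(Rational(64, 185), Add(Rational(13, 8), Mul(Rational(1, 2), I)))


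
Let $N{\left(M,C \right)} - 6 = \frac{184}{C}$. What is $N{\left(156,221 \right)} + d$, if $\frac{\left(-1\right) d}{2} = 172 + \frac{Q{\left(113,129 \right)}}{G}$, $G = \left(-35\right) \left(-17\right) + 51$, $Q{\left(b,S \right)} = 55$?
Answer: $- \frac{1416481}{4199} \approx -337.34$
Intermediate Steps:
$N{\left(M,C \right)} = 6 + \frac{184}{C}$
$G = 646$ ($G = 595 + 51 = 646$)
$d = - \frac{111167}{323}$ ($d = - 2 \left(172 + \frac{55}{646}\right) = \left(-2\right) \frac{111167}{646} = - \frac{111167}{323} \approx -344.17$)
$N{\left(156,221 \right)} + d = \left(6 + \frac{184}{221}\right) - \frac{111167}{323} = \frac{1510}{221} - \frac{111167}{323} = - \frac{1416481}{4199}$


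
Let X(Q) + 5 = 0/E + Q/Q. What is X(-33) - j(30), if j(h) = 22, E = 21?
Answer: -26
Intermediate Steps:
X(Q) = -4 (X(Q) = -5 + (0/21 + Q/Q) = -5 + (0*(1/21) + 1) = -5 + (0 + 1) = -5 + 1 = -4)
X(-33) - j(30) = -4 - 1*22 = -4 - 22 = -26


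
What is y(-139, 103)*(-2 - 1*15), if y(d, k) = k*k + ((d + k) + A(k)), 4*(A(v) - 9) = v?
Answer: -721327/4 ≈ -1.8033e+5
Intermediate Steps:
A(v) = 9 + v/4
y(d, k) = 9 + d + k² + 5*k/4 (y(d, k) = k*k + ((d + k) + (9 + k/4)) = k² + (9 + d + 5*k/4) = 9 + d + k² + 5*k/4)
y(-139, 103)*(-2 - 1*15) = (9 - 139 + 103² + (5/4)*103)*(-2 - 1*15) = (9 - 139 + 10609 + 515/4)*(-2 - 15) = (42431/4)*(-17) = -721327/4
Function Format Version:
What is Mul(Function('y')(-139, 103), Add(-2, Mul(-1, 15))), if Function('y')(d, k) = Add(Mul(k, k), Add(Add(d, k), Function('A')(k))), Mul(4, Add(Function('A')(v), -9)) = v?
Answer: Rational(-721327, 4) ≈ -1.8033e+5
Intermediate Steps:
Function('A')(v) = Add(9, Mul(Rational(1, 4), v))
Function('y')(d, k) = Add(9, d, Pow(k, 2), Mul(Rational(5, 4), k)) (Function('y')(d, k) = Add(Mul(k, k), Add(Add(d, k), Add(9, Mul(Rational(1, 4), k)))) = Add(Pow(k, 2), Add(9, d, Mul(Rational(5, 4), k))) = Add(9, d, Pow(k, 2), Mul(Rational(5, 4), k)))
Mul(Function('y')(-139, 103), Add(-2, Mul(-1, 15))) = Mul(Add(9, -139, Pow(103, 2), Mul(Rational(5, 4), 103)), Add(-2, Mul(-1, 15))) = Mul(Add(9, -139, 10609, Rational(515, 4)), Add(-2, -15)) = Mul(Rational(42431, 4), -17) = Rational(-721327, 4)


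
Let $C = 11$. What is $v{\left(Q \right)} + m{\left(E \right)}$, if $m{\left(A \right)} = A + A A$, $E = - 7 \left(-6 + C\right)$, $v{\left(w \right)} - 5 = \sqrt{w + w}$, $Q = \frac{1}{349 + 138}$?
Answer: $1195 + \frac{\sqrt{974}}{487} \approx 1195.1$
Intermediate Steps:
$Q = \frac{1}{487} \approx 0.0020534$
$v{\left(w \right)} = 5 + \sqrt{2} \sqrt{w}$ ($v{\left(w \right)} = 5 + \sqrt{w + w} = 5 + \sqrt{2 w} = 5 + \sqrt{2} \sqrt{w}$)
$E = -35$ ($E = - 7 \left(-6 + 11\right) = \left(-7\right) 5 = -35$)
$m{\left(A \right)} = A + A^{2}$
$v{\left(Q \right)} + m{\left(E \right)} = \left(5 + \frac{\sqrt{2}}{\sqrt{487}}\right) - 35 \left(1 - 35\right) = \left(5 + \sqrt{2} \frac{\sqrt{487}}{487}\right) - -1190 = \left(5 + \frac{\sqrt{974}}{487}\right) + 1190 = 1195 + \frac{\sqrt{974}}{487}$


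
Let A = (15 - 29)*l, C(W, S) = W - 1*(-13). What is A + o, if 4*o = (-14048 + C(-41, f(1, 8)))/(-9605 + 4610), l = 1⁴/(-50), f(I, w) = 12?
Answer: 2732/2775 ≈ 0.98450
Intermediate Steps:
l = -1/50 (l = 1*(-1/50) = -1/50 ≈ -0.020000)
C(W, S) = 13 + W (C(W, S) = W + 13 = 13 + W)
A = 7/25 (A = (15 - 29)*(-1/50) = -14*(-1/50) = 7/25 ≈ 0.28000)
o = 391/555 (o = ((-14048 + (13 - 41))/(-9605 + 4610))/4 = ((-14048 - 28)/(-4995))/4 = (-14076*(-1/4995))/4 = (¼)*(1564/555) = 391/555 ≈ 0.70450)
A + o = 7/25 + 391/555 = 2732/2775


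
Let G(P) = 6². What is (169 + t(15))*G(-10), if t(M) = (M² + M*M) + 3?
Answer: 22392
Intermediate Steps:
t(M) = 3 + 2*M² (t(M) = (M² + M²) + 3 = 2*M² + 3 = 3 + 2*M²)
G(P) = 36
(169 + t(15))*G(-10) = (169 + (3 + 2*15²))*36 = (169 + (3 + 2*225))*36 = (169 + (3 + 450))*36 = (169 + 453)*36 = 622*36 = 22392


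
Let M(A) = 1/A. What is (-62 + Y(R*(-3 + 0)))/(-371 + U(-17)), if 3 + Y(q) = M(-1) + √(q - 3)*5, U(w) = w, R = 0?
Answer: 33/194 - 5*I*√3/388 ≈ 0.1701 - 0.02232*I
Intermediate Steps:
M(A) = 1/A
Y(q) = -4 + 5*√(-3 + q) (Y(q) = -3 + (1/(-1) + √(q - 3)*5) = -3 + (-1 + √(-3 + q)*5) = -3 + (-1 + 5*√(-3 + q)) = -4 + 5*√(-3 + q))
(-62 + Y(R*(-3 + 0)))/(-371 + U(-17)) = (-62 + (-4 + 5*√(-3 + 0*(-3 + 0))))/(-371 - 17) = (-62 + (-4 + 5*√(-3 + 0*(-3))))/(-388) = (-62 + (-4 + 5*√(-3 + 0)))*(-1/388) = (-62 + (-4 + 5*√(-3)))*(-1/388) = (-62 + (-4 + 5*(I*√3)))*(-1/388) = (-62 + (-4 + 5*I*√3))*(-1/388) = (-66 + 5*I*√3)*(-1/388) = 33/194 - 5*I*√3/388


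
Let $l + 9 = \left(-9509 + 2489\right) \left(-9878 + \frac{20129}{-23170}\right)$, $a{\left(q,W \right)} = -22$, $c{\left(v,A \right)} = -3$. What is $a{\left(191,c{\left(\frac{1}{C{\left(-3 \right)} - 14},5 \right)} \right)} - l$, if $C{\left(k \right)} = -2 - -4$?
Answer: $- \frac{160683189199}{2317} \approx -6.935 \cdot 10^{7}$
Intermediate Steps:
$C{\left(k \right)} = 2$ ($C{\left(k \right)} = -2 + 4 = 2$)
$l = \frac{160683138225}{2317}$ ($l = -9 + \left(-9509 + 2489\right) \left(-9878 + \frac{20129}{-23170}\right) = -9 - 7020 \left(-9878 + 20129 \left(- \frac{1}{23170}\right)\right) = -9 - 7020 \left(-9878 - \frac{20129}{23170}\right) = -9 - - \frac{160683159078}{2317} = -9 + \frac{160683159078}{2317} = \frac{160683138225}{2317} \approx 6.935 \cdot 10^{7}$)
$a{\left(191,c{\left(\frac{1}{C{\left(-3 \right)} - 14},5 \right)} \right)} - l = -22 - \frac{160683138225}{2317} = - \frac{160683189199}{2317}$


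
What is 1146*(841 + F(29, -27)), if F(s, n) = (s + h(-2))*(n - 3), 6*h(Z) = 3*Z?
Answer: 1146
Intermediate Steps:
h(Z) = Z/2 (h(Z) = (3*Z)/6 = Z/2)
F(s, n) = (-1 + s)*(-3 + n) (F(s, n) = (s + (½)*(-2))*(n - 3) = (s - 1)*(-3 + n) = (-1 + s)*(-3 + n))
1146*(841 + F(29, -27)) = 1146*(841 + (3 - 1*(-27) - 3*29 - 27*29)) = 1146*(841 + (3 + 27 - 87 - 783)) = 1146*(841 - 840) = 1146*1 = 1146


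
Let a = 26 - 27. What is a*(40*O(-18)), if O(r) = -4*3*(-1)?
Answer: -480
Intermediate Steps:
O(r) = 12 (O(r) = -12*(-1) = 12)
a = -1
a*(40*O(-18)) = -40*12 = -1*480 = -480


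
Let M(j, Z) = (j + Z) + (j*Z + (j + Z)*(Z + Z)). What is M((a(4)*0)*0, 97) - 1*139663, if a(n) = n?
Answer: -120748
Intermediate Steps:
M(j, Z) = Z + j + Z*j + 2*Z*(Z + j) (M(j, Z) = (Z + j) + (Z*j + (Z + j)*(2*Z)) = (Z + j) + (Z*j + 2*Z*(Z + j)) = Z + j + Z*j + 2*Z*(Z + j))
M((a(4)*0)*0, 97) - 1*139663 = (97 + (4*0)*0 + 2*97**2 + 3*97*((4*0)*0)) - 1*139663 = (97 + 0*0 + 2*9409 + 3*97*(0*0)) - 139663 = (97 + 0 + 18818 + 3*97*0) - 139663 = (97 + 0 + 18818 + 0) - 139663 = 18915 - 139663 = -120748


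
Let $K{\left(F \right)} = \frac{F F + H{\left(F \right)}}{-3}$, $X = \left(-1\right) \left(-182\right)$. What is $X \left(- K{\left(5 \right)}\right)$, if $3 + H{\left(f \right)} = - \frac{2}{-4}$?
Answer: $1365$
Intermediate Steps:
$H{\left(f \right)} = - \frac{5}{2}$ ($H{\left(f \right)} = -3 - \frac{2}{-4} = -3 - - \frac{1}{2} = -3 + \frac{1}{2} = - \frac{5}{2}$)
$X = 182$
$K{\left(F \right)} = \frac{5}{6} - \frac{F^{2}}{3}$ ($K{\left(F \right)} = \frac{F F - \frac{5}{2}}{-3} = \left(F^{2} - \frac{5}{2}\right) \left(- \frac{1}{3}\right) = \left(- \frac{5}{2} + F^{2}\right) \left(- \frac{1}{3}\right) = \frac{5}{6} - \frac{F^{2}}{3}$)
$X \left(- K{\left(5 \right)}\right) = 182 \left(- (\frac{5}{6} - \frac{5^{2}}{3})\right) = 182 \left(- (\frac{5}{6} - \frac{25}{3})\right) = 182 \left(\left(-1\right) \left(- \frac{15}{2}\right)\right) = 182 \cdot \frac{15}{2} = 1365$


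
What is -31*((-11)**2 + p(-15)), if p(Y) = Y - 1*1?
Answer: -3255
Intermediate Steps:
p(Y) = -1 + Y (p(Y) = Y - 1 = -1 + Y)
-31*((-11)**2 + p(-15)) = -31*((-11)**2 + (-1 - 15)) = -31*(121 - 16) = -31*105 = -3255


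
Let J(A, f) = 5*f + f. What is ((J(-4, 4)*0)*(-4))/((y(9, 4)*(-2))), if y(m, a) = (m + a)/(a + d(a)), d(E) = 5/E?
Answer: 0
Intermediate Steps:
J(A, f) = 6*f
y(m, a) = (a + m)/(a + 5/a) (y(m, a) = (m + a)/(a + 5/a) = (a + m)/(a + 5/a))
((J(-4, 4)*0)*(-4))/((y(9, 4)*(-2))) = (((6*4)*0)*(-4))/(((4*(4 + 9)/(5 + 4²))*(-2))) = ((24*0)*(-4))/(((4*13/(5 + 16))*(-2))) = (0*(-4))/(((4*13/21)*(-2))) = 0/(((4*(1/21)*13)*(-2))) = 0/(((52/21)*(-2))) = 0/(-104/21) = 0*(-21/104) = 0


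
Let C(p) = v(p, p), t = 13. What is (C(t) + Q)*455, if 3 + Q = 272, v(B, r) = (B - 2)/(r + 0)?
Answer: 122780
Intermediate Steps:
v(B, r) = (-2 + B)/r
C(p) = (-2 + p)/p
Q = 269 (Q = -3 + 272 = 269)
(C(t) + Q)*455 = ((-2 + 13)/13 + 269)*455 = ((1/13)*11 + 269)*455 = (11/13 + 269)*455 = (3508/13)*455 = 122780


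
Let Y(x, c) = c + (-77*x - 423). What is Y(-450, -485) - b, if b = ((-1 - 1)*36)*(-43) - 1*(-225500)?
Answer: -194854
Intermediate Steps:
Y(x, c) = -423 + c - 77*x (Y(x, c) = c + (-423 - 77*x) = -423 + c - 77*x)
b = 228596 (b = -2*36*(-43) + 225500 = -72*(-43) + 225500 = 3096 + 225500 = 228596)
Y(-450, -485) - b = (-423 - 485 - 77*(-450)) - 1*228596 = (-423 - 485 + 34650) - 228596 = 33742 - 228596 = -194854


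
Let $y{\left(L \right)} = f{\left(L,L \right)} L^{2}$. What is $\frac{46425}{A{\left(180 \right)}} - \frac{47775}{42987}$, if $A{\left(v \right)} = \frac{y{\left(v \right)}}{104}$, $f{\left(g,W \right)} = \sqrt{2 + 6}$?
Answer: $- \frac{2275}{2047} + \frac{8047 \sqrt{2}}{216} \approx 51.575$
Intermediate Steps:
$f{\left(g,W \right)} = 2 \sqrt{2}$ ($f{\left(g,W \right)} = \sqrt{8} = 2 \sqrt{2}$)
$y{\left(L \right)} = 2 \sqrt{2} L^{2}$
$A{\left(v \right)} = \frac{\sqrt{2} v^{2}}{52}$ ($A{\left(v \right)} = \frac{2 \sqrt{2} v^{2}}{104} = 2 \sqrt{2} v^{2} \cdot \frac{1}{104} = \frac{\sqrt{2} v^{2}}{52}$)
$\frac{46425}{A{\left(180 \right)}} - \frac{47775}{42987} = \frac{46425}{\frac{1}{52} \sqrt{2} \cdot 180^{2}} - \frac{47775}{42987} = \frac{46425}{\frac{1}{52} \sqrt{2} \cdot 32400} - \frac{2275}{2047} = \frac{46425}{\frac{8100}{13} \sqrt{2}} - \frac{2275}{2047} = 46425 \frac{13 \sqrt{2}}{16200} - \frac{2275}{2047} = \frac{8047 \sqrt{2}}{216} - \frac{2275}{2047} = - \frac{2275}{2047} + \frac{8047 \sqrt{2}}{216}$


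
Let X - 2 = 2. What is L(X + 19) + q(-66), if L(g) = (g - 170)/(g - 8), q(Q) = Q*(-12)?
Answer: 3911/5 ≈ 782.20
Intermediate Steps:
X = 4 (X = 2 + 2 = 4)
q(Q) = -12*Q
L(g) = (-170 + g)/(-8 + g)
L(X + 19) + q(-66) = (-170 + (4 + 19))/(-8 + (4 + 19)) - 12*(-66) = (-170 + 23)/(-8 + 23) + 792 = -147/15 + 792 = (1/15)*(-147) + 792 = -49/5 + 792 = 3911/5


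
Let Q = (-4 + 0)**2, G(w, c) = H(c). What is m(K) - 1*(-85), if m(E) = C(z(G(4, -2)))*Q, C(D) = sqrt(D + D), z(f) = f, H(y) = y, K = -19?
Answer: 85 + 32*I ≈ 85.0 + 32.0*I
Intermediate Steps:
G(w, c) = c
C(D) = sqrt(2)*sqrt(D) (C(D) = sqrt(2*D) = sqrt(2)*sqrt(D))
Q = 16 (Q = (-4)**2 = 16)
m(E) = 32*I (m(E) = (sqrt(2)*sqrt(-2))*16 = (sqrt(2)*(I*sqrt(2)))*16 = (2*I)*16 = 32*I)
m(K) - 1*(-85) = 32*I - 1*(-85) = 32*I + 85 = 85 + 32*I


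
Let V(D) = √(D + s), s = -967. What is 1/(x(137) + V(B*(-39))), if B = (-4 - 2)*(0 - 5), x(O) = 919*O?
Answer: 125903/15851567546 - I*√2137/15851567546 ≈ 7.9426e-6 - 2.9163e-9*I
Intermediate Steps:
B = 30 (B = -6*(-5) = 30)
V(D) = √(-967 + D) (V(D) = √(D - 967) = √(-967 + D))
1/(x(137) + V(B*(-39))) = 1/(919*137 + √(-967 + 30*(-39))) = 1/(125903 + √(-967 - 1170)) = 1/(125903 + √(-2137)) = 1/(125903 + I*√2137)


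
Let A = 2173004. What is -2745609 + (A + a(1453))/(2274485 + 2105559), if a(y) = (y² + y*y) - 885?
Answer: -12025881832259/4380044 ≈ -2.7456e+6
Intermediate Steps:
a(y) = -885 + 2*y² (a(y) = (y² + y²) - 885 = 2*y² - 885 = -885 + 2*y²)
-2745609 + (A + a(1453))/(2274485 + 2105559) = -2745609 + (2173004 + (-885 + 2*1453²))/(2274485 + 2105559) = -2745609 + (2173004 + (-885 + 2*2111209))/4380044 = -2745609 + (2173004 + (-885 + 4222418))*(1/4380044) = -2745609 + (2173004 + 4221533)*(1/4380044) = -2745609 + 6394537*(1/4380044) = -2745609 + 6394537/4380044 = -12025881832259/4380044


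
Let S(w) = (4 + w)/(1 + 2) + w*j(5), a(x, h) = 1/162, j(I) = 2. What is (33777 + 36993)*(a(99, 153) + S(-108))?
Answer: -478959565/27 ≈ -1.7739e+7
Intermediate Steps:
a(x, h) = 1/162
S(w) = 4/3 + 7*w/3 (S(w) = (4 + w)/(1 + 2) + w*2 = (4 + w)/3 + 2*w = (4 + w)*(⅓) + 2*w = (4/3 + w/3) + 2*w = 4/3 + 7*w/3)
(33777 + 36993)*(a(99, 153) + S(-108)) = (33777 + 36993)*(1/162 + (4/3 + (7/3)*(-108))) = 70770*(1/162 + (4/3 - 252)) = 70770*(1/162 - 752/3) = 70770*(-40607/162) = -478959565/27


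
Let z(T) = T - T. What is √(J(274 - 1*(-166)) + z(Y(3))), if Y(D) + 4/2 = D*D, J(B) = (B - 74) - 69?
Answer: 3*√33 ≈ 17.234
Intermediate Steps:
J(B) = -143 + B (J(B) = (-74 + B) - 69 = -143 + B)
Y(D) = -2 + D² (Y(D) = -2 + D*D = -2 + D²)
z(T) = 0
√(J(274 - 1*(-166)) + z(Y(3))) = √((-143 + (274 - 1*(-166))) + 0) = √((-143 + (274 + 166)) + 0) = √((-143 + 440) + 0) = √(297 + 0) = √297 = 3*√33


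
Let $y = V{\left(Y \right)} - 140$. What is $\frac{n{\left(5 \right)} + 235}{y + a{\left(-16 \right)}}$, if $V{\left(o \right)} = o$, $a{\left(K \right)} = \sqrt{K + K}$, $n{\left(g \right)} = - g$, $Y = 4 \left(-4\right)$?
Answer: $- \frac{4485}{3046} - \frac{115 i \sqrt{2}}{3046} \approx -1.4724 - 0.053393 i$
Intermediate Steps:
$Y = -16$
$a{\left(K \right)} = \sqrt{2} \sqrt{K}$ ($a{\left(K \right)} = \sqrt{2 K} = \sqrt{2} \sqrt{K}$)
$y = -156$ ($y = -16 - 140 = -156$)
$\frac{n{\left(5 \right)} + 235}{y + a{\left(-16 \right)}} = \frac{\left(-1\right) 5 + 235}{-156 + \sqrt{2} \sqrt{-16}} = \frac{-5 + 235}{-156 + \sqrt{2} \cdot 4 i} = \frac{230}{-156 + 4 i \sqrt{2}}$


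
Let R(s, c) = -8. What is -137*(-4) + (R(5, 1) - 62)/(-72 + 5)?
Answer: 36786/67 ≈ 549.04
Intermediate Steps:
-137*(-4) + (R(5, 1) - 62)/(-72 + 5) = -137*(-4) + (-8 - 62)/(-72 + 5) = -137*(-4) - 70/(-67) = 548 - 70*(-1/67) = 548 + 70/67 = 36786/67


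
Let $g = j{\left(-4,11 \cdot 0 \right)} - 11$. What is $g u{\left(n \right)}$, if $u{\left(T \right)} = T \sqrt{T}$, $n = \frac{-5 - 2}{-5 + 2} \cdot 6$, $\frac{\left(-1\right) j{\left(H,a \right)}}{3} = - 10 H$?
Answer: $- 1834 \sqrt{14} \approx -6862.2$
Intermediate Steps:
$j{\left(H,a \right)} = 30 H$ ($j{\left(H,a \right)} = - 3 \left(- 10 H\right) = 30 H$)
$n = 14$ ($n = - \frac{7}{-3} \cdot 6 = \left(-7\right) \left(- \frac{1}{3}\right) 6 = \frac{7}{3} \cdot 6 = 14$)
$u{\left(T \right)} = T^{\frac{3}{2}}$
$g = -131$ ($g = 30 \left(-4\right) - 11 = -120 - 11 = -131$)
$g u{\left(n \right)} = - 131 \cdot 14^{\frac{3}{2}} = - 131 \cdot 14 \sqrt{14} = - 1834 \sqrt{14}$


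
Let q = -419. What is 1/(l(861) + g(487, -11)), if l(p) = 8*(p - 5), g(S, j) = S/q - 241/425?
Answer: 178075/1219149646 ≈ 0.00014606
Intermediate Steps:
g(S, j) = -241/425 - S/419 (g(S, j) = S/(-419) - 241/425 = S*(-1/419) - 241*1/425 = -S/419 - 241/425 = -241/425 - S/419)
l(p) = -40 + 8*p (l(p) = 8*(-5 + p) = -40 + 8*p)
1/(l(861) + g(487, -11)) = 1/((-40 + 8*861) + (-241/425 - 1/419*487)) = 1/((-40 + 6888) + (-241/425 - 487/419)) = 1/(6848 - 307954/178075) = 1/(1219149646/178075) = 178075/1219149646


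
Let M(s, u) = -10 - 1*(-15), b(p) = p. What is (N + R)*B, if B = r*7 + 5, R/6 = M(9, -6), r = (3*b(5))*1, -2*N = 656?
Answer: -32780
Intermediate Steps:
N = -328 (N = -1/2*656 = -328)
M(s, u) = 5 (M(s, u) = -10 + 15 = 5)
r = 15 (r = (3*5)*1 = 15*1 = 15)
R = 30 (R = 6*5 = 30)
B = 110 (B = 15*7 + 5 = 105 + 5 = 110)
(N + R)*B = (-328 + 30)*110 = -298*110 = -32780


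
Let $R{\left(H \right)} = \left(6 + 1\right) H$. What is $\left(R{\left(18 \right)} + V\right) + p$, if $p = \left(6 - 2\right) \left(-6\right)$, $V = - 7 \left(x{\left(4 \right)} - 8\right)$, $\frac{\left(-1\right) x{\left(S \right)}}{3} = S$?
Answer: $242$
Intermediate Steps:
$x{\left(S \right)} = - 3 S$
$V = 140$ ($V = - 7 \left(\left(-3\right) 4 - 8\right) = - 7 \left(-12 - 8\right) = \left(-7\right) \left(-20\right) = 140$)
$R{\left(H \right)} = 7 H$
$p = -24$ ($p = 4 \left(-6\right) = -24$)
$\left(R{\left(18 \right)} + V\right) + p = \left(7 \cdot 18 + 140\right) - 24 = \left(126 + 140\right) - 24 = 266 - 24 = 242$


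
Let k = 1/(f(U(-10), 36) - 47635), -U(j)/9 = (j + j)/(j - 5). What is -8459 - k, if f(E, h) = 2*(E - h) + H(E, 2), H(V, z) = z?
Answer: -403739610/47729 ≈ -8459.0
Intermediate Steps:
U(j) = -18*j/(-5 + j) (U(j) = -9*(j + j)/(j - 5) = -9*2*j/(-5 + j) = -18*j/(-5 + j))
f(E, h) = 2 - 2*h + 2*E (f(E, h) = 2*(E - h) + 2 = (-2*h + 2*E) + 2 = 2 - 2*h + 2*E)
k = -1/47729 (k = 1/((2 - 2*36 + 2*(-18*(-10)/(-5 - 10))) - 47635) = 1/((2 - 72 + 2*(-18*(-10)/(-15))) - 47635) = 1/((2 - 72 + 2*(-18*(-10)*(-1/15))) - 47635) = 1/((2 - 72 + 2*(-12)) - 47635) = 1/((2 - 72 - 24) - 47635) = 1/(-94 - 47635) = 1/(-47729) = -1/47729 ≈ -2.0952e-5)
-8459 - k = -8459 - 1*(-1/47729) = -8459 + 1/47729 = -403739610/47729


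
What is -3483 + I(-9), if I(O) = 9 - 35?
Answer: -3509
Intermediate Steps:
I(O) = -26
-3483 + I(-9) = -3483 - 26 = -3509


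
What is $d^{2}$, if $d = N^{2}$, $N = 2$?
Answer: $16$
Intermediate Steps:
$d = 4$ ($d = 2^{2} = 4$)
$d^{2} = 4^{2} = 16$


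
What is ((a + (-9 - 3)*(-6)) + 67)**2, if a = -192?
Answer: 2809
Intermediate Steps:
((a + (-9 - 3)*(-6)) + 67)**2 = ((-192 + (-9 - 3)*(-6)) + 67)**2 = ((-192 - 12*(-6)) + 67)**2 = ((-192 + 72) + 67)**2 = (-120 + 67)**2 = (-53)**2 = 2809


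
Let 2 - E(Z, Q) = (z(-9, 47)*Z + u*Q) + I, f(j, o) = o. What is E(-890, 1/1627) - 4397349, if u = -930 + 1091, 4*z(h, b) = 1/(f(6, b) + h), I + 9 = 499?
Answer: -543800628945/123652 ≈ -4.3978e+6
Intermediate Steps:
I = 490 (I = -9 + 499 = 490)
z(h, b) = 1/(4*(b + h))
u = 161
E(Z, Q) = -488 - 161*Q - Z/152 (E(Z, Q) = 2 - (((1/(4*(47 - 9)))*Z + 161*Q) + 490) = 2 - ((((¼)/38)*Z + 161*Q) + 490) = 2 - ((((¼)*(1/38))*Z + 161*Q) + 490) = 2 - ((Z/152 + 161*Q) + 490) = 2 - ((161*Q + Z/152) + 490) = 2 - (490 + 161*Q + Z/152) = 2 + (-490 - 161*Q - Z/152) = -488 - 161*Q - Z/152)
E(-890, 1/1627) - 4397349 = (-488 - 161/1627 - 1/152*(-890)) - 4397349 = (-488 - 161*1/1627 + 445/76) - 4397349 = (-488 - 161/1627 + 445/76) - 4397349 = -59630397/123652 - 4397349 = -543800628945/123652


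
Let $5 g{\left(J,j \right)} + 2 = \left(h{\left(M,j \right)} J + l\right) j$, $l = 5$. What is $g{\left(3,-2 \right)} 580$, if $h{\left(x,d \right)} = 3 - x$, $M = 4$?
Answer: $-696$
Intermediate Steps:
$g{\left(J,j \right)} = - \frac{2}{5} + \frac{j \left(5 - J\right)}{5}$ ($g{\left(J,j \right)} = - \frac{2}{5} + \frac{\left(\left(3 - 4\right) J + 5\right) j}{5} = - \frac{2}{5} + \frac{\left(- J + 5\right) j}{5} = - \frac{2}{5} + \frac{\left(5 - J\right) j}{5} = - \frac{2}{5} + \frac{j \left(5 - J\right)}{5}$)
$g{\left(3,-2 \right)} 580 = \left(- \frac{2}{5} - 2 - \frac{3}{5} \left(-2\right)\right) 580 = \left(- \frac{2}{5} - 2 + \frac{6}{5}\right) 580 = \left(- \frac{6}{5}\right) 580 = -696$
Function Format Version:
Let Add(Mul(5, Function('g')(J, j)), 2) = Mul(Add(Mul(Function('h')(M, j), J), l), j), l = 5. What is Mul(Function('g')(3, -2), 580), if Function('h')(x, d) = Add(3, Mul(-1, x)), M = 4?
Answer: -696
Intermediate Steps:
Function('g')(J, j) = Add(Rational(-2, 5), Mul(Rational(1, 5), j, Add(5, Mul(-1, J)))) (Function('g')(J, j) = Add(Rational(-2, 5), Mul(Rational(1, 5), Mul(Add(Mul(Add(3, Mul(-1, 4)), J), 5), j))) = Add(Rational(-2, 5), Mul(Rational(1, 5), Mul(Add(Mul(Add(3, -4), J), 5), j))) = Add(Rational(-2, 5), Mul(Rational(1, 5), Mul(Add(Mul(-1, J), 5), j))) = Add(Rational(-2, 5), Mul(Rational(1, 5), Mul(Add(5, Mul(-1, J)), j))) = Add(Rational(-2, 5), Mul(Rational(1, 5), Mul(j, Add(5, Mul(-1, J))))) = Add(Rational(-2, 5), Mul(Rational(1, 5), j, Add(5, Mul(-1, J)))))
Mul(Function('g')(3, -2), 580) = Mul(Add(Rational(-2, 5), -2, Mul(Rational(-1, 5), 3, -2)), 580) = Mul(Add(Rational(-2, 5), -2, Rational(6, 5)), 580) = Mul(Rational(-6, 5), 580) = -696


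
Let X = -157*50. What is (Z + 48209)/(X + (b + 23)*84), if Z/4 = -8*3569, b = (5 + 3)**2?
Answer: 65999/542 ≈ 121.77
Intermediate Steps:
X = -7850
b = 64 (b = 8**2 = 64)
Z = -114208 (Z = 4*(-8*3569) = 4*(-28552) = -114208)
(Z + 48209)/(X + (b + 23)*84) = (-114208 + 48209)/(-7850 + (64 + 23)*84) = -65999/(-7850 + 87*84) = -65999/(-7850 + 7308) = -65999/(-542) = -65999*(-1/542) = 65999/542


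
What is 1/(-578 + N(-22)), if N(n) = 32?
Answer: -1/546 ≈ -0.0018315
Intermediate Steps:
1/(-578 + N(-22)) = 1/(-578 + 32) = 1/(-546) = -1/546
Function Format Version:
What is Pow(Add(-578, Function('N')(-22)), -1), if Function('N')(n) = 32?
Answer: Rational(-1, 546) ≈ -0.0018315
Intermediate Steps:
Pow(Add(-578, Function('N')(-22)), -1) = Pow(Add(-578, 32), -1) = Pow(-546, -1) = Rational(-1, 546)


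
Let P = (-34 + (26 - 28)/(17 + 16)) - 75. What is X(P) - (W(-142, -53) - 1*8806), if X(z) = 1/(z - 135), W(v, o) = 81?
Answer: 70271117/8054 ≈ 8725.0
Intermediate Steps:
P = -3599/33 (P = (-34 - 2/33) - 75 = -1124/33 - 75 = -3599/33 ≈ -109.06)
X(z) = 1/(-135 + z)
X(P) - (W(-142, -53) - 1*8806) = 1/(-135 - 3599/33) - (81 - 1*8806) = 1/(-8054/33) - (81 - 8806) = -33/8054 - 1*(-8725) = -33/8054 + 8725 = 70271117/8054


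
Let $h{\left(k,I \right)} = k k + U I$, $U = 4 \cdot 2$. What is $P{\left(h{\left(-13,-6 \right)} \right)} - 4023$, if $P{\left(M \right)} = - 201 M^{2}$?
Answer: $-2946864$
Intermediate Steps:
$U = 8$
$h{\left(k,I \right)} = k^{2} + 8 I$ ($h{\left(k,I \right)} = k k + 8 I = k^{2} + 8 I$)
$P{\left(h{\left(-13,-6 \right)} \right)} - 4023 = - 201 \left(\left(-13\right)^{2} + 8 \left(-6\right)\right)^{2} - 4023 = - 201 \left(169 - 48\right)^{2} - 4023 = - 201 \cdot 121^{2} - 4023 = \left(-201\right) 14641 - 4023 = -2942841 - 4023 = -2946864$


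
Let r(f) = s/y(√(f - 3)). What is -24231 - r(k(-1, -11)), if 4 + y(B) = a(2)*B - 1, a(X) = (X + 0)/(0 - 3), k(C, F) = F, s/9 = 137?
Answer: 6*(-8077*√14 + 59961*I)/(-15*I + 2*√14) ≈ -24034.0 - 98.508*I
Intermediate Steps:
s = 1233 (s = 9*137 = 1233)
a(X) = -X/3 (a(X) = X/(-3) = X*(-⅓) = -X/3)
y(B) = -5 - 2*B/3 (y(B) = -4 + ((-⅓*2)*B - 1) = -4 + (-2*B/3 - 1) = -4 + (-1 - 2*B/3) = -5 - 2*B/3)
r(f) = 1233/(-5 - 2*√(-3 + f)/3) (r(f) = 1233/(-5 - 2*√(f - 3)/3) = 1233/(-5 - 2*√(-3 + f)/3))
-24231 - r(k(-1, -11)) = -24231 - (-3699)/(15 + 2*√(-3 - 11)) = -24231 - (-3699)/(15 + 2*√(-14)) = -24231 - (-3699)/(15 + 2*(I*√14)) = -24231 - (-3699)/(15 + 2*I*√14) = -24231 + 3699/(15 + 2*I*√14)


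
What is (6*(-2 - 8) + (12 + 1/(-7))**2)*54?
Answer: 213246/49 ≈ 4352.0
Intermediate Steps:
(6*(-2 - 8) + (12 + 1/(-7))**2)*54 = (6*(-10) + (12 - 1/7)**2)*54 = (-60 + (83/7)**2)*54 = (-60 + 6889/49)*54 = (3949/49)*54 = 213246/49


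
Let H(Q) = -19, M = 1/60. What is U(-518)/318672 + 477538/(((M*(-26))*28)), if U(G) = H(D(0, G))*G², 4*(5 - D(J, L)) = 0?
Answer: -285449713429/7249788 ≈ -39374.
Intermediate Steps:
D(J, L) = 5 (D(J, L) = 5 - ¼*0 = 5 + 0 = 5)
M = 1/60 ≈ 0.016667
U(G) = -19*G²
U(-518)/318672 + 477538/(((M*(-26))*28)) = -19*(-518)²/318672 + 477538/((((1/60)*(-26))*28)) = -19*268324*(1/318672) + 477538/((-13/30*28)) = -5098156*1/318672 + 477538/(-182/15) = -1274539/79668 + 477538*(-15/182) = -1274539/79668 - 3581535/91 = -285449713429/7249788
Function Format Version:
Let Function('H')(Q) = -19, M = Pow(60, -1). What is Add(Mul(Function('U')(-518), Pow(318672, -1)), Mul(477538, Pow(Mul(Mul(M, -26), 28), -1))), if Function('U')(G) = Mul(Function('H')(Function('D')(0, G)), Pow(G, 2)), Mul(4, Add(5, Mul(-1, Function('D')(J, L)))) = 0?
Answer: Rational(-285449713429, 7249788) ≈ -39374.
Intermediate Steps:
Function('D')(J, L) = 5 (Function('D')(J, L) = Add(5, Mul(Rational(-1, 4), 0)) = Add(5, 0) = 5)
M = Rational(1, 60) ≈ 0.016667
Function('U')(G) = Mul(-19, Pow(G, 2))
Add(Mul(Function('U')(-518), Pow(318672, -1)), Mul(477538, Pow(Mul(Mul(M, -26), 28), -1))) = Add(Mul(Mul(-19, Pow(-518, 2)), Pow(318672, -1)), Mul(477538, Pow(Mul(Mul(Rational(1, 60), -26), 28), -1))) = Add(Mul(Mul(-19, 268324), Rational(1, 318672)), Mul(477538, Pow(Mul(Rational(-13, 30), 28), -1))) = Add(Mul(-5098156, Rational(1, 318672)), Mul(477538, Pow(Rational(-182, 15), -1))) = Add(Rational(-1274539, 79668), Mul(477538, Rational(-15, 182))) = Add(Rational(-1274539, 79668), Rational(-3581535, 91)) = Rational(-285449713429, 7249788)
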